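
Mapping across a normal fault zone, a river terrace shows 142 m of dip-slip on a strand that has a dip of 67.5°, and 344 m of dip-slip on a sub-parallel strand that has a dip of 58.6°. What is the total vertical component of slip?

425 m

throw_A = 142 × sin(67.5°) = 131.2 m
throw_B = 344 × sin(58.6°) = 293.6 m
total = 131.2 + 293.6 = 425 m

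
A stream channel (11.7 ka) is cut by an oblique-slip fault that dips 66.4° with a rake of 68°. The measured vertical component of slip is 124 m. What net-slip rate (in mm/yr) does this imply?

12.5 mm/yr

dip-slip = throw / sin(dip) = 124 / sin(66.4°) = 135.3 m
net slip = dip-slip / sin(rake) = 135.3 / sin(68°) = 145.9 m
rate = 145.9 m / 11.7 ka = 0.0125 m/yr = 12.5 mm/yr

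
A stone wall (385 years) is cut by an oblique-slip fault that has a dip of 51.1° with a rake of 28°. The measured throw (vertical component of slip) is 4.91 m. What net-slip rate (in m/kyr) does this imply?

dip-slip = throw / sin(dip) = 4.91 / sin(51.1°) = 6.309 m
net slip = dip-slip / sin(rake) = 6.309 / sin(28°) = 13.44 m
rate = 13.44 m / 385 years = 0.0349 m/yr = 34.9 m/kyr

34.9 m/kyr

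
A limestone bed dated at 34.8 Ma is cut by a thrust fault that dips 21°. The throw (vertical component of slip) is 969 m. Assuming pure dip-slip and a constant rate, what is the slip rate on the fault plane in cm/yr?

dip-slip = throw / sin(dip) = 969 m / sin(21°) = 2704 m
rate = 2704 m / 34.8 Ma = 0.0000777 m/yr = 0.00777 cm/yr

0.00777 cm/yr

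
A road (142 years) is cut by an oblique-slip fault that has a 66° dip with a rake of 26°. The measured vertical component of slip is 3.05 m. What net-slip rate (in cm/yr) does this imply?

dip-slip = throw / sin(dip) = 3.05 / sin(66°) = 3.339 m
net slip = dip-slip / sin(rake) = 3.339 / sin(26°) = 7.616 m
rate = 7.616 m / 142 years = 0.0536 m/yr = 5.36 cm/yr

5.36 cm/yr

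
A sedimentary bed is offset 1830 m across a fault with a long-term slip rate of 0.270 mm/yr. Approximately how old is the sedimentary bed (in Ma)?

6.78 Ma

age = offset / rate = 1830 m / (0.270 mm/yr) = 6.78e+06 yr = 6.78 Ma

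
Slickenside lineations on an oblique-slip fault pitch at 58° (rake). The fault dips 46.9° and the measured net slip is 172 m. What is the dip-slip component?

146 m

dip-slip = net slip × sin(rake) = 172 m × sin(58°) = 146 m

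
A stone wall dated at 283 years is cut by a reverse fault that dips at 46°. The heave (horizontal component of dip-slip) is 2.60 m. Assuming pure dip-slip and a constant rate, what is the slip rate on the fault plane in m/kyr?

13.2 m/kyr

dip-slip = heave / cos(dip) = 2.60 m / cos(46°) = 3.743 m
rate = 3.743 m / 283 years = 0.0132 m/yr = 13.2 m/kyr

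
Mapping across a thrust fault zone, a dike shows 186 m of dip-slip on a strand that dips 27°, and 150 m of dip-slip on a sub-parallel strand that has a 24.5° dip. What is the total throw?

throw_A = 186 × sin(27°) = 84.44 m
throw_B = 150 × sin(24.5°) = 62.20 m
total = 84.44 + 62.20 = 147 m

147 m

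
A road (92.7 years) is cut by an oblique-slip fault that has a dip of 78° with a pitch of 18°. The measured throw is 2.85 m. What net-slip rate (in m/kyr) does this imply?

dip-slip = throw / sin(dip) = 2.85 / sin(78°) = 2.914 m
net slip = dip-slip / sin(rake) = 2.914 / sin(18°) = 9.429 m
rate = 9.429 m / 92.7 years = 0.102 m/yr = 102 m/kyr

102 m/kyr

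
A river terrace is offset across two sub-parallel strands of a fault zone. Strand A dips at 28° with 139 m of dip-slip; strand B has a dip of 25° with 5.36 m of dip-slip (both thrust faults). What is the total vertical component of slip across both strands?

throw_A = 139 × sin(28°) = 65.26 m
throw_B = 5.36 × sin(25°) = 2.265 m
total = 65.26 + 2.265 = 67.5 m

67.5 m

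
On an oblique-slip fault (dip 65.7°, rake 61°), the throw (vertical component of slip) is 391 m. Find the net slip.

491 m

dip-slip = throw / sin(dip) = 391 / sin(65.7°) = 429 m
net slip = dip-slip / sin(rake) = 429 / sin(61°) = 491 m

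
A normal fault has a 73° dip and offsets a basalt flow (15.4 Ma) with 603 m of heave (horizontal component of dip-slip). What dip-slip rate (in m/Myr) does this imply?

dip-slip = heave / cos(dip) = 603 m / cos(73°) = 2062 m
rate = 2062 m / 15.4 Ma = 0.000134 m/yr = 134 m/Myr

134 m/Myr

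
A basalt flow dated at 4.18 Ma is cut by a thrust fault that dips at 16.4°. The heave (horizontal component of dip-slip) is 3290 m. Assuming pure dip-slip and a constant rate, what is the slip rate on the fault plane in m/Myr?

dip-slip = heave / cos(dip) = 3290 m / cos(16.4°) = 3430 m
rate = 3430 m / 4.18 Ma = 0.000820 m/yr = 820 m/Myr

820 m/Myr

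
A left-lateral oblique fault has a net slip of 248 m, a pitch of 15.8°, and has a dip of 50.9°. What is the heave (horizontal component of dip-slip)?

42.6 m

dip-slip = net slip × sin(rake) = 248 m × sin(15.8°) = 67.53 m
heave = dip-slip × cos(dip) = 67.53 × cos(50.9°) = 42.6 m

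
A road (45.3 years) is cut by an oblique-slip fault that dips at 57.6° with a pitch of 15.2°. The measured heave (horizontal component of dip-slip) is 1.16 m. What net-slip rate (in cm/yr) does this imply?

18.2 cm/yr

dip-slip = heave / cos(dip) = 1.16 / cos(57.6°) = 2.165 m
net slip = dip-slip / sin(rake) = 2.165 / sin(15.2°) = 8.257 m
rate = 8.257 m / 45.3 years = 0.182 m/yr = 18.2 cm/yr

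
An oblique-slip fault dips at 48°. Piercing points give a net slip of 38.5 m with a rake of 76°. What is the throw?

dip-slip = net slip × sin(rake) = 38.5 m × sin(76°) = 37.36 m
throw = dip-slip × sin(dip) = 37.36 × sin(48°) = 27.8 m

27.8 m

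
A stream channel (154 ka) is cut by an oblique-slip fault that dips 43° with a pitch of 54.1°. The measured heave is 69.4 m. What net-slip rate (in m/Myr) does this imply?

dip-slip = heave / cos(dip) = 69.4 / cos(43°) = 94.89 m
net slip = dip-slip / sin(rake) = 94.89 / sin(54.1°) = 117.1 m
rate = 117.1 m / 154 ka = 0.000761 m/yr = 761 m/Myr

761 m/Myr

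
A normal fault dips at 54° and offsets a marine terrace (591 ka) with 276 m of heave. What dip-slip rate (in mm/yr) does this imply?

0.795 mm/yr

dip-slip = heave / cos(dip) = 276 m / cos(54°) = 469.6 m
rate = 469.6 m / 591 ka = 0.000795 m/yr = 0.795 mm/yr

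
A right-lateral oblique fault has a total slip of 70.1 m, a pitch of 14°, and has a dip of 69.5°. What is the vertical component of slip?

dip-slip = net slip × sin(rake) = 70.1 m × sin(14°) = 16.96 m
throw = dip-slip × sin(dip) = 16.96 × sin(69.5°) = 15.9 m

15.9 m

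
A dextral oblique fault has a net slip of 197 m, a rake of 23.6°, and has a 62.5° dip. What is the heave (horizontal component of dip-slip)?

36.4 m

dip-slip = net slip × sin(rake) = 197 m × sin(23.6°) = 78.87 m
heave = dip-slip × cos(dip) = 78.87 × cos(62.5°) = 36.4 m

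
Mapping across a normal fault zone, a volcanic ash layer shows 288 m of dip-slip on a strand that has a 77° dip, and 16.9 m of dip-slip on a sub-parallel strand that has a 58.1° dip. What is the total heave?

heave_A = 288 × cos(77°) = 64.79 m
heave_B = 16.9 × cos(58.1°) = 8.931 m
total = 64.79 + 8.931 = 73.7 m

73.7 m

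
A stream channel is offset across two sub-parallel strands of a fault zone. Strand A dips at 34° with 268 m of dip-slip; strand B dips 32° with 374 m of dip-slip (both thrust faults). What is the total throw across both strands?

348 m

throw_A = 268 × sin(34°) = 149.9 m
throw_B = 374 × sin(32°) = 198.2 m
total = 149.9 + 198.2 = 348 m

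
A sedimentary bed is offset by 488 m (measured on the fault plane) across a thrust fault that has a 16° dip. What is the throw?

135 m

throw = dip-slip × sin(dip) = 488 m × sin(16°) = 135 m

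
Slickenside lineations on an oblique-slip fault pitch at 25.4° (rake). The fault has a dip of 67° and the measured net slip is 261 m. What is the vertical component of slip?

103 m

dip-slip = net slip × sin(rake) = 261 m × sin(25.4°) = 112 m
throw = dip-slip × sin(dip) = 112 × sin(67°) = 103 m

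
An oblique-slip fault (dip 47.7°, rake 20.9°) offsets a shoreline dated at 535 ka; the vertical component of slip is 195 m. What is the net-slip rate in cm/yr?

0.138 cm/yr

dip-slip = throw / sin(dip) = 195 / sin(47.7°) = 263.6 m
net slip = dip-slip / sin(rake) = 263.6 / sin(20.9°) = 739 m
rate = 739 m / 535 ka = 0.00138 m/yr = 0.138 cm/yr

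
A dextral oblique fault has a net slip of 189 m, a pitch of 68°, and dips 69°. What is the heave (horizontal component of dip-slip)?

dip-slip = net slip × sin(rake) = 189 m × sin(68°) = 175.2 m
heave = dip-slip × cos(dip) = 175.2 × cos(69°) = 62.8 m

62.8 m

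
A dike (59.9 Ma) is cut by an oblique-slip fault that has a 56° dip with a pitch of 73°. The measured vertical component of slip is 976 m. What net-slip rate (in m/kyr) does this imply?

0.0206 m/kyr

dip-slip = throw / sin(dip) = 976 / sin(56°) = 1177 m
net slip = dip-slip / sin(rake) = 1177 / sin(73°) = 1231 m
rate = 1231 m / 59.9 Ma = 0.0000206 m/yr = 0.0206 m/kyr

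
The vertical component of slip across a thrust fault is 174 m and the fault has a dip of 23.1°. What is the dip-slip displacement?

dip-slip = throw / sin(dip) = 174 / sin(23.1°) = 443 m

443 m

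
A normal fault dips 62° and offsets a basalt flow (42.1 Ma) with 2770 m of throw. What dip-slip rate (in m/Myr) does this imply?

dip-slip = throw / sin(dip) = 2770 m / sin(62°) = 3137 m
rate = 3137 m / 42.1 Ma = 0.0000745 m/yr = 74.5 m/Myr

74.5 m/Myr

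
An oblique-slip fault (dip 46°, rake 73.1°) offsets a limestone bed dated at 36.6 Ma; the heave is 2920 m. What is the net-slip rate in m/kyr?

0.120 m/kyr

dip-slip = heave / cos(dip) = 2920 / cos(46°) = 4204 m
net slip = dip-slip / sin(rake) = 4204 / sin(73.1°) = 4393 m
rate = 4393 m / 36.6 Ma = 0.000120 m/yr = 0.120 m/kyr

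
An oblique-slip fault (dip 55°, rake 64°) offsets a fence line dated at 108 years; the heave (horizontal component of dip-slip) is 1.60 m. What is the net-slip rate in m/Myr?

28700 m/Myr

dip-slip = heave / cos(dip) = 1.60 / cos(55°) = 2.790 m
net slip = dip-slip / sin(rake) = 2.790 / sin(64°) = 3.104 m
rate = 3.104 m / 108 years = 0.0287 m/yr = 28700 m/Myr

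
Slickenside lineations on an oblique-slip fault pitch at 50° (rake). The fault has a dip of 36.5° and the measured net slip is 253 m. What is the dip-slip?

dip-slip = net slip × sin(rake) = 253 m × sin(50°) = 194 m

194 m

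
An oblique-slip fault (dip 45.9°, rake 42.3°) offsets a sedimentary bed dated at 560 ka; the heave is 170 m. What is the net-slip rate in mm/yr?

dip-slip = heave / cos(dip) = 170 / cos(45.9°) = 244.3 m
net slip = dip-slip / sin(rake) = 244.3 / sin(42.3°) = 363 m
rate = 363 m / 560 ka = 0.000648 m/yr = 0.648 mm/yr

0.648 mm/yr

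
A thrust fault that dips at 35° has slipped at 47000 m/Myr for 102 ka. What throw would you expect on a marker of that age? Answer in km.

2.75 km

dip-slip = rate × time = 47000 m/Myr × 102 ka = 4794 m
throw = dip-slip × sin(dip) = 4794 × sin(35°) = 2750 m = 2.75 km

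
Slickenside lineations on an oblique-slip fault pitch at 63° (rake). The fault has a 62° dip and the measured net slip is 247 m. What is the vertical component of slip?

dip-slip = net slip × sin(rake) = 247 m × sin(63°) = 220.1 m
throw = dip-slip × sin(dip) = 220.1 × sin(62°) = 194 m

194 m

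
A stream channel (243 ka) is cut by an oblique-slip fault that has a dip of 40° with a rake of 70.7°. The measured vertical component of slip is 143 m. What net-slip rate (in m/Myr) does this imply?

970 m/Myr

dip-slip = throw / sin(dip) = 143 / sin(40°) = 222.5 m
net slip = dip-slip / sin(rake) = 222.5 / sin(70.7°) = 235.7 m
rate = 235.7 m / 243 ka = 0.000970 m/yr = 970 m/Myr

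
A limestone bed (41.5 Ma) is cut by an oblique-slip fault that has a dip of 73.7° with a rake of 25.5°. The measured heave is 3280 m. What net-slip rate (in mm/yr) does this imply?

0.654 mm/yr

dip-slip = heave / cos(dip) = 3280 / cos(73.7°) = 11690 m
net slip = dip-slip / sin(rake) = 11690 / sin(25.5°) = 27150 m
rate = 27150 m / 41.5 Ma = 0.000654 m/yr = 0.654 mm/yr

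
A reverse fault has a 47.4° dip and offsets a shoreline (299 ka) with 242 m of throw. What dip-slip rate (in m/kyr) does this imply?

dip-slip = throw / sin(dip) = 242 m / sin(47.4°) = 328.8 m
rate = 328.8 m / 299 ka = 0.00110 m/yr = 1.10 m/kyr

1.10 m/kyr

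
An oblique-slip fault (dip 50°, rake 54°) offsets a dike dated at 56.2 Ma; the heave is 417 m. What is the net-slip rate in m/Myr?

dip-slip = heave / cos(dip) = 417 / cos(50°) = 648.7 m
net slip = dip-slip / sin(rake) = 648.7 / sin(54°) = 801.9 m
rate = 801.9 m / 56.2 Ma = 0.0000143 m/yr = 14.3 m/Myr

14.3 m/Myr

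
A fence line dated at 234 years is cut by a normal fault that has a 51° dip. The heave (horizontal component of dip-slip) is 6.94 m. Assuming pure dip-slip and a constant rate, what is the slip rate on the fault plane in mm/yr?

dip-slip = heave / cos(dip) = 6.94 m / cos(51°) = 11.03 m
rate = 11.03 m / 234 years = 0.0471 m/yr = 47.1 mm/yr

47.1 mm/yr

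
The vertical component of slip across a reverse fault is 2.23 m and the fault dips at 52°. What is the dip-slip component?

dip-slip = throw / sin(dip) = 2.23 / sin(52°) = 2.83 m

2.83 m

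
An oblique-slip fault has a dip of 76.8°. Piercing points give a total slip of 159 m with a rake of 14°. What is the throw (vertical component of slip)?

dip-slip = net slip × sin(rake) = 159 m × sin(14°) = 38.47 m
throw = dip-slip × sin(dip) = 38.47 × sin(76.8°) = 37.4 m

37.4 m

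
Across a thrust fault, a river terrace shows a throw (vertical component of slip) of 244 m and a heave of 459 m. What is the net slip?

520 m

net slip = √(throw² + heave²) = √(244² + 459²) = 520 m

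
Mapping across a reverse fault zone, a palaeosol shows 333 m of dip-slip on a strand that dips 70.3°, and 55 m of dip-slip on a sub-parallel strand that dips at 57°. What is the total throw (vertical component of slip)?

360 m

throw_A = 333 × sin(70.3°) = 313.5 m
throw_B = 55 × sin(57°) = 46.13 m
total = 313.5 + 46.13 = 360 m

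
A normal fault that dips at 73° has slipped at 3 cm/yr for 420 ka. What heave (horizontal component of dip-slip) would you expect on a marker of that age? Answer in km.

3.68 km

dip-slip = rate × time = 3 cm/yr × 420 ka = 12600 m
heave = dip-slip × cos(dip) = 12600 × cos(73°) = 3680 m = 3.68 km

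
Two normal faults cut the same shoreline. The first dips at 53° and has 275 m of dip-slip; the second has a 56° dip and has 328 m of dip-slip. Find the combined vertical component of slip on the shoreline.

throw_A = 275 × sin(53°) = 219.6 m
throw_B = 328 × sin(56°) = 271.9 m
total = 219.6 + 271.9 = 492 m

492 m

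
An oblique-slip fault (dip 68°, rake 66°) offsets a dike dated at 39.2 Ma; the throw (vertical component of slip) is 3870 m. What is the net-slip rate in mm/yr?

dip-slip = throw / sin(dip) = 3870 / sin(68°) = 4174 m
net slip = dip-slip / sin(rake) = 4174 / sin(66°) = 4569 m
rate = 4569 m / 39.2 Ma = 0.000117 m/yr = 0.117 mm/yr

0.117 mm/yr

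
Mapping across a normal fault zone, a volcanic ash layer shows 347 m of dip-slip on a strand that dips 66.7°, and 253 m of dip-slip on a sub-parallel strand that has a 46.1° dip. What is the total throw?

501 m

throw_A = 347 × sin(66.7°) = 318.7 m
throw_B = 253 × sin(46.1°) = 182.3 m
total = 318.7 + 182.3 = 501 m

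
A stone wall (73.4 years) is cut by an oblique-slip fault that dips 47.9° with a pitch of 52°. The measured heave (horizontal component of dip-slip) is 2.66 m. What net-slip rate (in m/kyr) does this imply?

68.6 m/kyr

dip-slip = heave / cos(dip) = 2.66 / cos(47.9°) = 3.968 m
net slip = dip-slip / sin(rake) = 3.968 / sin(52°) = 5.035 m
rate = 5.035 m / 73.4 years = 0.0686 m/yr = 68.6 m/kyr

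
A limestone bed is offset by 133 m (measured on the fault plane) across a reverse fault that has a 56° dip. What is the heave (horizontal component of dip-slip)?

heave = dip-slip × cos(dip) = 133 m × cos(56°) = 74.4 m

74.4 m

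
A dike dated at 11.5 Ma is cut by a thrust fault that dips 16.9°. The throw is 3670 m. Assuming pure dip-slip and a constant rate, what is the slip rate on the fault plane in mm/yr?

1.10 mm/yr

dip-slip = throw / sin(dip) = 3670 m / sin(16.9°) = 12620 m
rate = 12620 m / 11.5 Ma = 0.00110 m/yr = 1.10 mm/yr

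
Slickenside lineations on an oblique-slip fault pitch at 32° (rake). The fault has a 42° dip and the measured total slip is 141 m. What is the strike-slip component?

120 m

strike-slip = net slip × cos(rake) = 141 m × cos(32°) = 120 m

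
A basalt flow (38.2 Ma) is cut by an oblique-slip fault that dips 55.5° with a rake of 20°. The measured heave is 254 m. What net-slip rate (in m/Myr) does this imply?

dip-slip = heave / cos(dip) = 254 / cos(55.5°) = 448.4 m
net slip = dip-slip / sin(rake) = 448.4 / sin(20°) = 1311 m
rate = 1311 m / 38.2 Ma = 0.0000343 m/yr = 34.3 m/Myr

34.3 m/Myr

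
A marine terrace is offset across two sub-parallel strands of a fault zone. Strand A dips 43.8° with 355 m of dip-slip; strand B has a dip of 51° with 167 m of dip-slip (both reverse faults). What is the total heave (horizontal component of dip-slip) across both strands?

heave_A = 355 × cos(43.8°) = 256.2 m
heave_B = 167 × cos(51°) = 105.1 m
total = 256.2 + 105.1 = 361 m

361 m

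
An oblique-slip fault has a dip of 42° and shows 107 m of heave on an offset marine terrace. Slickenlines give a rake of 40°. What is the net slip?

dip-slip = heave / cos(dip) = 107 / cos(42°) = 144 m
net slip = dip-slip / sin(rake) = 144 / sin(40°) = 224 m

224 m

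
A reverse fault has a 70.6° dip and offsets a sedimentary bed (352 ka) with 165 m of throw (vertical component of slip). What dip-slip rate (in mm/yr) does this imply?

0.497 mm/yr

dip-slip = throw / sin(dip) = 165 m / sin(70.6°) = 174.9 m
rate = 174.9 m / 352 ka = 0.000497 m/yr = 0.497 mm/yr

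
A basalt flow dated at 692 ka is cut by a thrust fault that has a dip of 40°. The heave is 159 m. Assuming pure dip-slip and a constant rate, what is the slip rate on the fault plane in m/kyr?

0.300 m/kyr

dip-slip = heave / cos(dip) = 159 m / cos(40°) = 207.6 m
rate = 207.6 m / 692 ka = 0.000300 m/yr = 0.300 m/kyr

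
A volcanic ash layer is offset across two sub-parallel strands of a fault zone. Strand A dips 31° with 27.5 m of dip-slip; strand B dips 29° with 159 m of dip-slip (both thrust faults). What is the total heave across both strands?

163 m

heave_A = 27.5 × cos(31°) = 23.57 m
heave_B = 159 × cos(29°) = 139.1 m
total = 23.57 + 139.1 = 163 m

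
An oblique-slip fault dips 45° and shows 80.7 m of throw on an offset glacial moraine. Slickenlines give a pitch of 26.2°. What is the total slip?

258 m

dip-slip = throw / sin(dip) = 80.7 / sin(45°) = 114.1 m
net slip = dip-slip / sin(rake) = 114.1 / sin(26.2°) = 258 m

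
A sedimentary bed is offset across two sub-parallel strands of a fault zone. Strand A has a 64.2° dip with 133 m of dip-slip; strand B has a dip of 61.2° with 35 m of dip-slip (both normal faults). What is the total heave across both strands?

heave_A = 133 × cos(64.2°) = 57.89 m
heave_B = 35 × cos(61.2°) = 16.86 m
total = 57.89 + 16.86 = 74.7 m

74.7 m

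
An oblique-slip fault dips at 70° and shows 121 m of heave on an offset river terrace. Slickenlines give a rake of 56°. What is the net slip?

427 m

dip-slip = heave / cos(dip) = 121 / cos(70°) = 353.8 m
net slip = dip-slip / sin(rake) = 353.8 / sin(56°) = 427 m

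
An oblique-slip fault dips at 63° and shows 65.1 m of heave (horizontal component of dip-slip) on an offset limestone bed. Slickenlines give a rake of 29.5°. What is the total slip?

dip-slip = heave / cos(dip) = 65.1 / cos(63°) = 143.4 m
net slip = dip-slip / sin(rake) = 143.4 / sin(29.5°) = 291 m

291 m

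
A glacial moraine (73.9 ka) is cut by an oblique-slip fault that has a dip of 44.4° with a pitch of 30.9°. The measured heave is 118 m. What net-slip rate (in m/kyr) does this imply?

dip-slip = heave / cos(dip) = 118 / cos(44.4°) = 165.2 m
net slip = dip-slip / sin(rake) = 165.2 / sin(30.9°) = 321.6 m
rate = 321.6 m / 73.9 ka = 0.00435 m/yr = 4.35 m/kyr

4.35 m/kyr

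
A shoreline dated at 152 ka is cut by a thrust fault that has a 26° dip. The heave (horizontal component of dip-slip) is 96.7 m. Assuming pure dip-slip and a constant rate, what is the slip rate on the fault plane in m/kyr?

0.708 m/kyr

dip-slip = heave / cos(dip) = 96.7 m / cos(26°) = 107.6 m
rate = 107.6 m / 152 ka = 0.000708 m/yr = 0.708 m/kyr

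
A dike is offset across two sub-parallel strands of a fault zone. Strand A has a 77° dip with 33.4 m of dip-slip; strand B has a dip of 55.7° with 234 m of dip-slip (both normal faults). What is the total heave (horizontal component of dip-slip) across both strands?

139 m

heave_A = 33.4 × cos(77°) = 7.513 m
heave_B = 234 × cos(55.7°) = 131.9 m
total = 7.513 + 131.9 = 139 m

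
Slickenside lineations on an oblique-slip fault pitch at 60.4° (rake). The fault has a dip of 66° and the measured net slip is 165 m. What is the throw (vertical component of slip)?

dip-slip = net slip × sin(rake) = 165 m × sin(60.4°) = 143.5 m
throw = dip-slip × sin(dip) = 143.5 × sin(66°) = 131 m

131 m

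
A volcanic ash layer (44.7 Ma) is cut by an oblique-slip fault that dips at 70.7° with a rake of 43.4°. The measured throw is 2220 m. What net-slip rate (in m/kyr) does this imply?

0.0766 m/kyr

dip-slip = throw / sin(dip) = 2220 / sin(70.7°) = 2352 m
net slip = dip-slip / sin(rake) = 2352 / sin(43.4°) = 3423 m
rate = 3423 m / 44.7 Ma = 0.0000766 m/yr = 0.0766 m/kyr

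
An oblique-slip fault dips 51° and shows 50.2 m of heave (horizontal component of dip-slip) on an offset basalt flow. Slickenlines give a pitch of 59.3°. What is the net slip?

92.8 m

dip-slip = heave / cos(dip) = 50.2 / cos(51°) = 79.77 m
net slip = dip-slip / sin(rake) = 79.77 / sin(59.3°) = 92.8 m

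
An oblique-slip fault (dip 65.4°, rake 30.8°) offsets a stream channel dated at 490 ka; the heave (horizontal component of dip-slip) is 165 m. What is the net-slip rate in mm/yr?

dip-slip = heave / cos(dip) = 165 / cos(65.4°) = 396.4 m
net slip = dip-slip / sin(rake) = 396.4 / sin(30.8°) = 774.1 m
rate = 774.1 m / 490 ka = 0.00158 m/yr = 1.58 mm/yr

1.58 mm/yr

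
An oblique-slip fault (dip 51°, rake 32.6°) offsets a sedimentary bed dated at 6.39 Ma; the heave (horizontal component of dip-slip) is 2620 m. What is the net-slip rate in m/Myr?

1210 m/Myr

dip-slip = heave / cos(dip) = 2620 / cos(51°) = 4163 m
net slip = dip-slip / sin(rake) = 4163 / sin(32.6°) = 7727 m
rate = 7727 m / 6.39 Ma = 0.00121 m/yr = 1210 m/Myr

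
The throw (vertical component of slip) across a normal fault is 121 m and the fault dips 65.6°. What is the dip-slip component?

dip-slip = throw / sin(dip) = 121 / sin(65.6°) = 133 m

133 m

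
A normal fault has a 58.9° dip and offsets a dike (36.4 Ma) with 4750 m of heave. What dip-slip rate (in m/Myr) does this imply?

253 m/Myr

dip-slip = heave / cos(dip) = 4750 m / cos(58.9°) = 9196 m
rate = 9196 m / 36.4 Ma = 0.000253 m/yr = 253 m/Myr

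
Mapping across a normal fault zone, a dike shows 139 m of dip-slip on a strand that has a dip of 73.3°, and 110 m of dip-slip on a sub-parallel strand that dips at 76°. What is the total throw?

240 m

throw_A = 139 × sin(73.3°) = 133.1 m
throw_B = 110 × sin(76°) = 106.7 m
total = 133.1 + 106.7 = 240 m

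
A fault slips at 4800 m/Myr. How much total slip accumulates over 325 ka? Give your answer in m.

slip = rate × time = 4800 m/Myr × 325 ka = 1560 m

1560 m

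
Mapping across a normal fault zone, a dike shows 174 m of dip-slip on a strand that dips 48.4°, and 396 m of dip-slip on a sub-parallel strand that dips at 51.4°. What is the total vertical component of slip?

440 m

throw_A = 174 × sin(48.4°) = 130.1 m
throw_B = 396 × sin(51.4°) = 309.5 m
total = 130.1 + 309.5 = 440 m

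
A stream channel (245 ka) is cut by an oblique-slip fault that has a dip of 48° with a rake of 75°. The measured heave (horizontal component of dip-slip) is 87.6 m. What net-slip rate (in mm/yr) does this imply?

dip-slip = heave / cos(dip) = 87.6 / cos(48°) = 130.9 m
net slip = dip-slip / sin(rake) = 130.9 / sin(75°) = 135.5 m
rate = 135.5 m / 245 ka = 0.000553 m/yr = 0.553 mm/yr

0.553 mm/yr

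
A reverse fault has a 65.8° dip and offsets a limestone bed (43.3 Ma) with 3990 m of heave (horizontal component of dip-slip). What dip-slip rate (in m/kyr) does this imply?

0.225 m/kyr

dip-slip = heave / cos(dip) = 3990 m / cos(65.8°) = 9734 m
rate = 9734 m / 43.3 Ma = 0.000225 m/yr = 0.225 m/kyr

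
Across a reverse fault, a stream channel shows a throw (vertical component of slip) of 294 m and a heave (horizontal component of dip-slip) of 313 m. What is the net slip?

net slip = √(throw² + heave²) = √(294² + 313²) = 429 m

429 m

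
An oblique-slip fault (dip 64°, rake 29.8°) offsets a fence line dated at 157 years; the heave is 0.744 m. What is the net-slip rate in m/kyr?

21.8 m/kyr

dip-slip = heave / cos(dip) = 0.744 / cos(64°) = 1.697 m
net slip = dip-slip / sin(rake) = 1.697 / sin(29.8°) = 3.415 m
rate = 3.415 m / 157 years = 0.0218 m/yr = 21.8 m/kyr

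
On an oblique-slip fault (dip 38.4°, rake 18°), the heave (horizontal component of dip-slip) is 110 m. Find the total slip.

dip-slip = heave / cos(dip) = 110 / cos(38.4°) = 140.4 m
net slip = dip-slip / sin(rake) = 140.4 / sin(18°) = 454 m

454 m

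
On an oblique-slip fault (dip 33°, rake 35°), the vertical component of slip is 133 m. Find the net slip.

dip-slip = throw / sin(dip) = 133 / sin(33°) = 244.2 m
net slip = dip-slip / sin(rake) = 244.2 / sin(35°) = 426 m

426 m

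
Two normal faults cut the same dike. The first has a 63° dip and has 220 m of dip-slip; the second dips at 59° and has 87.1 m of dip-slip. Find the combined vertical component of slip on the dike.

throw_A = 220 × sin(63°) = 196 m
throw_B = 87.1 × sin(59°) = 74.66 m
total = 196 + 74.66 = 271 m

271 m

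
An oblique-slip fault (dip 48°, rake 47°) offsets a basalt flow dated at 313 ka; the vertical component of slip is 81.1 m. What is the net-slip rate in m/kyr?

0.477 m/kyr

dip-slip = throw / sin(dip) = 81.1 / sin(48°) = 109.1 m
net slip = dip-slip / sin(rake) = 109.1 / sin(47°) = 149.2 m
rate = 149.2 m / 313 ka = 0.000477 m/yr = 0.477 m/kyr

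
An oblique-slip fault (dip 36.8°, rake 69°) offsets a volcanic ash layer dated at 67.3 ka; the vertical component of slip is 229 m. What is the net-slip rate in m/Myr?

6080 m/Myr

dip-slip = throw / sin(dip) = 229 / sin(36.8°) = 382.3 m
net slip = dip-slip / sin(rake) = 382.3 / sin(69°) = 409.5 m
rate = 409.5 m / 67.3 ka = 0.00608 m/yr = 6080 m/Myr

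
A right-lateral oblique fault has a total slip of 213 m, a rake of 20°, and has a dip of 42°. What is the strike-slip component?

strike-slip = net slip × cos(rake) = 213 m × cos(20°) = 200 m

200 m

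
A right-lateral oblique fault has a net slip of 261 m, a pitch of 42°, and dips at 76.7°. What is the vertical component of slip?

dip-slip = net slip × sin(rake) = 261 m × sin(42°) = 174.6 m
throw = dip-slip × sin(dip) = 174.6 × sin(76.7°) = 170 m

170 m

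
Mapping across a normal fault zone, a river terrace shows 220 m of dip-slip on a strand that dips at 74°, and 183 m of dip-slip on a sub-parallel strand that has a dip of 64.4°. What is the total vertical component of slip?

throw_A = 220 × sin(74°) = 211.5 m
throw_B = 183 × sin(64.4°) = 165 m
total = 211.5 + 165 = 377 m

377 m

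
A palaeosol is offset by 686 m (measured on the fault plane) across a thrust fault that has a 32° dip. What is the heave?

heave = dip-slip × cos(dip) = 686 m × cos(32°) = 582 m

582 m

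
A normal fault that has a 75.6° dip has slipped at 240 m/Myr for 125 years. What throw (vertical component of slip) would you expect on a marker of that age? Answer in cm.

2.91 cm

dip-slip = rate × time = 240 m/Myr × 125 years = 0.03000 m
throw = dip-slip × sin(dip) = 0.03000 × sin(75.6°) = 0.0291 m = 2.91 cm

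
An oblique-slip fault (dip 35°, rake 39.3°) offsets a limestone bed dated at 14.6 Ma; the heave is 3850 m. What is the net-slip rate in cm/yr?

dip-slip = heave / cos(dip) = 3850 / cos(35°) = 4700 m
net slip = dip-slip / sin(rake) = 4700 / sin(39.3°) = 7420 m
rate = 7420 m / 14.6 Ma = 0.000508 m/yr = 0.0508 cm/yr

0.0508 cm/yr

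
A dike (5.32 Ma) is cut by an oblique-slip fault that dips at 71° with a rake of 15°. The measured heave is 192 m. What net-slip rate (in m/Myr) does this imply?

dip-slip = heave / cos(dip) = 192 / cos(71°) = 589.7 m
net slip = dip-slip / sin(rake) = 589.7 / sin(15°) = 2279 m
rate = 2279 m / 5.32 Ma = 0.000428 m/yr = 428 m/Myr

428 m/Myr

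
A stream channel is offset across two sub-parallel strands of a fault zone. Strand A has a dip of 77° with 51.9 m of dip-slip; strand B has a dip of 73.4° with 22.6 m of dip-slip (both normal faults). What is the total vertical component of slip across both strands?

72.2 m

throw_A = 51.9 × sin(77°) = 50.57 m
throw_B = 22.6 × sin(73.4°) = 21.66 m
total = 50.57 + 21.66 = 72.2 m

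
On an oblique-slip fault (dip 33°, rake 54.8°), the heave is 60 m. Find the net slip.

87.6 m

dip-slip = heave / cos(dip) = 60 / cos(33°) = 71.54 m
net slip = dip-slip / sin(rake) = 71.54 / sin(54.8°) = 87.6 m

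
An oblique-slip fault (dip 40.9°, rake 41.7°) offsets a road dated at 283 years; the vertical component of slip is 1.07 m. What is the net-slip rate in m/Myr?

dip-slip = throw / sin(dip) = 1.07 / sin(40.9°) = 1.634 m
net slip = dip-slip / sin(rake) = 1.634 / sin(41.7°) = 2.457 m
rate = 2.457 m / 283 years = 0.00868 m/yr = 8680 m/Myr

8680 m/Myr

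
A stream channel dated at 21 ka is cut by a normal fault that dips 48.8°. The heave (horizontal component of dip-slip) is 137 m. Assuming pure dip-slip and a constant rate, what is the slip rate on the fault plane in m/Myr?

dip-slip = heave / cos(dip) = 137 m / cos(48.8°) = 208 m
rate = 208 m / 21 ka = 0.00990 m/yr = 9900 m/Myr

9900 m/Myr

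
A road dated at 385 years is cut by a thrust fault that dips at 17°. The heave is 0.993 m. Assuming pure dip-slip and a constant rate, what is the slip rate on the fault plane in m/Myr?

2700 m/Myr

dip-slip = heave / cos(dip) = 0.993 m / cos(17°) = 1.038 m
rate = 1.038 m / 385 years = 0.00270 m/yr = 2700 m/Myr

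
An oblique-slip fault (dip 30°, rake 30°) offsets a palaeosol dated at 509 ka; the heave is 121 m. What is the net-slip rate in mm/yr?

dip-slip = heave / cos(dip) = 121 / cos(30°) = 139.7 m
net slip = dip-slip / sin(rake) = 139.7 / sin(30°) = 279.4 m
rate = 279.4 m / 509 ka = 0.000549 m/yr = 0.549 mm/yr

0.549 mm/yr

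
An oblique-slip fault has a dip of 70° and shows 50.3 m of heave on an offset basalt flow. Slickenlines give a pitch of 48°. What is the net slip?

dip-slip = heave / cos(dip) = 50.3 / cos(70°) = 147.1 m
net slip = dip-slip / sin(rake) = 147.1 / sin(48°) = 198 m

198 m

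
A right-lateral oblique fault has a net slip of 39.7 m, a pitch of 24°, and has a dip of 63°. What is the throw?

14.4 m

dip-slip = net slip × sin(rake) = 39.7 m × sin(24°) = 16.15 m
throw = dip-slip × sin(dip) = 16.15 × sin(63°) = 14.4 m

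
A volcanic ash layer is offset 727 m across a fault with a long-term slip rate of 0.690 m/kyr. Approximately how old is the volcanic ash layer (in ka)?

1050 ka

age = offset / rate = 727 m / (0.690 m/kyr) = 1.05e+06 yr = 1050 ka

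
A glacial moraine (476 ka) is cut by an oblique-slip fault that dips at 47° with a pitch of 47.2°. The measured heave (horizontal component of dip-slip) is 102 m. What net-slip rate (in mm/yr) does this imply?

0.428 mm/yr

dip-slip = heave / cos(dip) = 102 / cos(47°) = 149.6 m
net slip = dip-slip / sin(rake) = 149.6 / sin(47.2°) = 203.8 m
rate = 203.8 m / 476 ka = 0.000428 m/yr = 0.428 mm/yr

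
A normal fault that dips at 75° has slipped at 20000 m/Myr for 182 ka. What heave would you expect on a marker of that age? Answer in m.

dip-slip = rate × time = 20000 m/Myr × 182 ka = 3640 m
heave = dip-slip × cos(dip) = 3640 × cos(75°) = 942 m

942 m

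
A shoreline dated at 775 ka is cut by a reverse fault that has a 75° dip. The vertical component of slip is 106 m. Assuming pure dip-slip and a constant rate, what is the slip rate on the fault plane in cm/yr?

dip-slip = throw / sin(dip) = 106 m / sin(75°) = 109.7 m
rate = 109.7 m / 775 ka = 0.000142 m/yr = 0.0142 cm/yr

0.0142 cm/yr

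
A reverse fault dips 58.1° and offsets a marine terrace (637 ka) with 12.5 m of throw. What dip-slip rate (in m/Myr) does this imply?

23.1 m/Myr

dip-slip = throw / sin(dip) = 12.5 m / sin(58.1°) = 14.72 m
rate = 14.72 m / 637 ka = 0.0000231 m/yr = 23.1 m/Myr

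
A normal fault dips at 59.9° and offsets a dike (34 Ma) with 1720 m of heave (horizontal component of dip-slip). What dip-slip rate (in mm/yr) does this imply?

0.101 mm/yr

dip-slip = heave / cos(dip) = 1720 m / cos(59.9°) = 3430 m
rate = 3430 m / 34 Ma = 0.000101 m/yr = 0.101 mm/yr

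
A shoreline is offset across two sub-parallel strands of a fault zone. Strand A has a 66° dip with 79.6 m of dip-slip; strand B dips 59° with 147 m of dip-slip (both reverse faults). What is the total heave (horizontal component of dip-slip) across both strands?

heave_A = 79.6 × cos(66°) = 32.38 m
heave_B = 147 × cos(59°) = 75.71 m
total = 32.38 + 75.71 = 108 m

108 m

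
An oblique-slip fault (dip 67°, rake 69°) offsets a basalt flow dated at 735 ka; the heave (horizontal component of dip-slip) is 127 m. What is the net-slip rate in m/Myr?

dip-slip = heave / cos(dip) = 127 / cos(67°) = 325 m
net slip = dip-slip / sin(rake) = 325 / sin(69°) = 348.2 m
rate = 348.2 m / 735 ka = 0.000474 m/yr = 474 m/Myr

474 m/Myr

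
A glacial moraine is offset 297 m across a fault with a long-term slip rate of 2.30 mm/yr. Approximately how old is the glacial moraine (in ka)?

129 ka

age = offset / rate = 297 m / (2.30 mm/yr) = 129000 yr = 129 ka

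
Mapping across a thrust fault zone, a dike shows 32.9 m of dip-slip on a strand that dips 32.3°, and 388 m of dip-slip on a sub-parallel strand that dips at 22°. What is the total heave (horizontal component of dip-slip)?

388 m

heave_A = 32.9 × cos(32.3°) = 27.81 m
heave_B = 388 × cos(22°) = 359.7 m
total = 27.81 + 359.7 = 388 m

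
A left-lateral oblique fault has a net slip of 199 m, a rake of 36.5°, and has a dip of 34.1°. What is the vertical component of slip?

dip-slip = net slip × sin(rake) = 199 m × sin(36.5°) = 118.4 m
throw = dip-slip × sin(dip) = 118.4 × sin(34.1°) = 66.4 m

66.4 m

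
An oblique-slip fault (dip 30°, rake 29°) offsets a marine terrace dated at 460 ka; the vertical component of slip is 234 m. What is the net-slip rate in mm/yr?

dip-slip = throw / sin(dip) = 234 / sin(30°) = 468 m
net slip = dip-slip / sin(rake) = 468 / sin(29°) = 965.3 m
rate = 965.3 m / 460 ka = 0.00210 m/yr = 2.10 mm/yr

2.10 mm/yr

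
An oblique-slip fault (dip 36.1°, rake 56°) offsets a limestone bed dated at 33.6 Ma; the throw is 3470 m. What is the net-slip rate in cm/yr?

dip-slip = throw / sin(dip) = 3470 / sin(36.1°) = 5889 m
net slip = dip-slip / sin(rake) = 5889 / sin(56°) = 7104 m
rate = 7104 m / 33.6 Ma = 0.000211 m/yr = 0.0211 cm/yr

0.0211 cm/yr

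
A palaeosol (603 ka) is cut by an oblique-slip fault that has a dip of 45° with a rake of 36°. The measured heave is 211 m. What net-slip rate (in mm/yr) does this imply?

0.842 mm/yr

dip-slip = heave / cos(dip) = 211 / cos(45°) = 298.4 m
net slip = dip-slip / sin(rake) = 298.4 / sin(36°) = 507.7 m
rate = 507.7 m / 603 ka = 0.000842 m/yr = 0.842 mm/yr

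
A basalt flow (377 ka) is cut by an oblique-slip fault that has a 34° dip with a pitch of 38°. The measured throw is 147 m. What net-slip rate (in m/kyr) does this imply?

dip-slip = throw / sin(dip) = 147 / sin(34°) = 262.9 m
net slip = dip-slip / sin(rake) = 262.9 / sin(38°) = 427 m
rate = 427 m / 377 ka = 0.00113 m/yr = 1.13 m/kyr

1.13 m/kyr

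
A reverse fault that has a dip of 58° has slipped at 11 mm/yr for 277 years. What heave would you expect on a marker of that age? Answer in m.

1.61 m

dip-slip = rate × time = 11 mm/yr × 277 years = 3.047 m
heave = dip-slip × cos(dip) = 3.047 × cos(58°) = 1.61 m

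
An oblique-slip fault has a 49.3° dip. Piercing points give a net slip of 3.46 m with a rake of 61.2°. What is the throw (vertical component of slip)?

dip-slip = net slip × sin(rake) = 3.46 m × sin(61.2°) = 3.032 m
throw = dip-slip × sin(dip) = 3.032 × sin(49.3°) = 2.30 m

2.30 m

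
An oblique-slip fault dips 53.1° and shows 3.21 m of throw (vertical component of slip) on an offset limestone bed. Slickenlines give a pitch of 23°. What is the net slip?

dip-slip = throw / sin(dip) = 3.21 / sin(53.1°) = 4.014 m
net slip = dip-slip / sin(rake) = 4.014 / sin(23°) = 10.3 m

10.3 m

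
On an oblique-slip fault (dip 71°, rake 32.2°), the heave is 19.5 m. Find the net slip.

dip-slip = heave / cos(dip) = 19.5 / cos(71°) = 59.90 m
net slip = dip-slip / sin(rake) = 59.90 / sin(32.2°) = 112 m

112 m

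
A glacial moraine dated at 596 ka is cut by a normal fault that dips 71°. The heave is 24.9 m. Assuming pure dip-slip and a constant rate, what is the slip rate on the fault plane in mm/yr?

0.128 mm/yr

dip-slip = heave / cos(dip) = 24.9 m / cos(71°) = 76.48 m
rate = 76.48 m / 596 ka = 0.000128 m/yr = 0.128 mm/yr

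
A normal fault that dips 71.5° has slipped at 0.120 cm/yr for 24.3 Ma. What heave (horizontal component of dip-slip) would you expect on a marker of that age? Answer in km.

dip-slip = rate × time = 0.120 cm/yr × 24.3 Ma = 29160 m
heave = dip-slip × cos(dip) = 29160 × cos(71.5°) = 9250 m = 9.25 km

9.25 km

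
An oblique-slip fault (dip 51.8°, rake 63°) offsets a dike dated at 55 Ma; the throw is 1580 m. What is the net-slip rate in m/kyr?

dip-slip = throw / sin(dip) = 1580 / sin(51.8°) = 2011 m
net slip = dip-slip / sin(rake) = 2011 / sin(63°) = 2256 m
rate = 2256 m / 55 Ma = 0.0000410 m/yr = 0.0410 m/kyr

0.0410 m/kyr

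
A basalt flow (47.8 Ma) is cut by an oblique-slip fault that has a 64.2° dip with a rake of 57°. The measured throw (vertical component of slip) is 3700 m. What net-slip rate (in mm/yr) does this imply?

0.103 mm/yr

dip-slip = throw / sin(dip) = 3700 / sin(64.2°) = 4110 m
net slip = dip-slip / sin(rake) = 4110 / sin(57°) = 4900 m
rate = 4900 m / 47.8 Ma = 0.000103 m/yr = 0.103 mm/yr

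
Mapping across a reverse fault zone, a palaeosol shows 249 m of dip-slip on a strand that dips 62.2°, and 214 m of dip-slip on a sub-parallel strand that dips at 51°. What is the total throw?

throw_A = 249 × sin(62.2°) = 220.3 m
throw_B = 214 × sin(51°) = 166.3 m
total = 220.3 + 166.3 = 387 m

387 m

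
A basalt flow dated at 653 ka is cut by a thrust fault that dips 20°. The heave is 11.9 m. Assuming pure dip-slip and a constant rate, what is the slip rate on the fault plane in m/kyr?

0.0194 m/kyr

dip-slip = heave / cos(dip) = 11.9 m / cos(20°) = 12.66 m
rate = 12.66 m / 653 ka = 0.0000194 m/yr = 0.0194 m/kyr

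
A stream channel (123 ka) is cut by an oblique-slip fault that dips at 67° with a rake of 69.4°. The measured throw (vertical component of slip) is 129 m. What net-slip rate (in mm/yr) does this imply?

1.22 mm/yr

dip-slip = throw / sin(dip) = 129 / sin(67°) = 140.1 m
net slip = dip-slip / sin(rake) = 140.1 / sin(69.4°) = 149.7 m
rate = 149.7 m / 123 ka = 0.00122 m/yr = 1.22 mm/yr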